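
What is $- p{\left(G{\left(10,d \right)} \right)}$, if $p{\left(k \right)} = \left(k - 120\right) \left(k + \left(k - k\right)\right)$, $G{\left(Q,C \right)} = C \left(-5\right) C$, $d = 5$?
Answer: $-30625$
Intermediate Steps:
$G{\left(Q,C \right)} = - 5 C^{2}$ ($G{\left(Q,C \right)} = - 5 C C = - 5 C^{2}$)
$p{\left(k \right)} = k \left(-120 + k\right)$ ($p{\left(k \right)} = \left(-120 + k\right) \left(k + 0\right) = \left(-120 + k\right) k = k \left(-120 + k\right)$)
$- p{\left(G{\left(10,d \right)} \right)} = - - 5 \cdot 5^{2} \left(-120 - 5 \cdot 5^{2}\right) = - \left(-5\right) 25 \left(-120 - 125\right) = - \left(-125\right) \left(-120 - 125\right) = - \left(-125\right) \left(-245\right) = \left(-1\right) 30625 = -30625$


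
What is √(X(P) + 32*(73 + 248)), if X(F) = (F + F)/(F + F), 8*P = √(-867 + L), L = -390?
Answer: √10273 ≈ 101.36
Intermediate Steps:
P = I*√1257/8 (P = √(-867 - 390)/8 = √(-1257)/8 = (I*√1257)/8 = I*√1257/8 ≈ 4.4318*I)
X(F) = 1 (X(F) = (2*F)/((2*F)) = (2*F)*(1/(2*F)) = 1)
√(X(P) + 32*(73 + 248)) = √(1 + 32*(73 + 248)) = √(1 + 32*321) = √(1 + 10272) = √10273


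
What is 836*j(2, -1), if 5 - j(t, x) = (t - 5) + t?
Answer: 5016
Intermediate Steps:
j(t, x) = 10 - 2*t (j(t, x) = 5 - ((t - 5) + t) = 5 - ((-5 + t) + t) = 5 - (-5 + 2*t) = 5 + (5 - 2*t) = 10 - 2*t)
836*j(2, -1) = 836*(10 - 2*2) = 836*(10 - 4) = 836*6 = 5016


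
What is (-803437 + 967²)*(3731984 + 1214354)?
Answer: 651195290376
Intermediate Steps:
(-803437 + 967²)*(3731984 + 1214354) = (-803437 + 935089)*4946338 = 131652*4946338 = 651195290376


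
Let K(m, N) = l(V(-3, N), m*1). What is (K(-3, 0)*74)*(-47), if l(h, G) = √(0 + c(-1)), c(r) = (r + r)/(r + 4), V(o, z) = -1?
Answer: -3478*I*√6/3 ≈ -2839.8*I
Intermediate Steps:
c(r) = 2*r/(4 + r) (c(r) = (2*r)/(4 + r) = 2*r/(4 + r))
l(h, G) = I*√6/3 (l(h, G) = √(0 + 2*(-1)/(4 - 1)) = √(0 + 2*(-1)/3) = √(0 + 2*(-1)*(⅓)) = √(0 - ⅔) = √(-⅔) = I*√6/3)
K(m, N) = I*√6/3
(K(-3, 0)*74)*(-47) = ((I*√6/3)*74)*(-47) = (74*I*√6/3)*(-47) = -3478*I*√6/3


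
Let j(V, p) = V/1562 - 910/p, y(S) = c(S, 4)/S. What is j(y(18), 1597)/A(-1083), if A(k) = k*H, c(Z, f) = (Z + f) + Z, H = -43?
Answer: -6380420/522751601097 ≈ -1.2205e-5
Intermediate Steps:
c(Z, f) = f + 2*Z
y(S) = (4 + 2*S)/S
j(V, p) = -910/p + V/1562 (j(V, p) = V*(1/1562) - 910/p = V/1562 - 910/p = -910/p + V/1562)
A(k) = -43*k (A(k) = k*(-43) = -43*k)
j(y(18), 1597)/A(-1083) = (-910/1597 + (2 + 4/18)/1562)/((-43*(-1083))) = (-910*1/1597 + (2 + 4*(1/18))/1562)/46569 = (-910/1597 + (2 + 2/9)/1562)*(1/46569) = (-910/1597 + (1/1562)*(20/9))*(1/46569) = (-910/1597 + 10/7029)*(1/46569) = -6380420/11225313*1/46569 = -6380420/522751601097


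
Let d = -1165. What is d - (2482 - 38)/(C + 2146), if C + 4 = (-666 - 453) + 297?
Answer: -385061/330 ≈ -1166.9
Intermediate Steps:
C = -826 (C = -4 + ((-666 - 453) + 297) = -4 + (-1119 + 297) = -4 - 822 = -826)
d - (2482 - 38)/(C + 2146) = -1165 - (2482 - 38)/(-826 + 2146) = -1165 - 2444/1320 = -1165 - 1*611/330 = -1165 - 611/330 = -385061/330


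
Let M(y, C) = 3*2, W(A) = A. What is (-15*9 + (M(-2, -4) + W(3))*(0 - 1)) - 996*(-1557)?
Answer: 1550628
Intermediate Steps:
M(y, C) = 6
(-15*9 + (M(-2, -4) + W(3))*(0 - 1)) - 996*(-1557) = (-15*9 + (6 + 3)*(0 - 1)) - 996*(-1557) = (-135 + 9*(-1)) + 1550772 = (-135 - 9) + 1550772 = -144 + 1550772 = 1550628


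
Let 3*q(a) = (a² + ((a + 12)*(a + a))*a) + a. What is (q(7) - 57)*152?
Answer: 265544/3 ≈ 88515.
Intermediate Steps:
q(a) = a/3 + a²/3 + 2*a²*(12 + a)/3 (q(a) = ((a² + ((a + 12)*(a + a))*a) + a)/3 = ((a² + ((12 + a)*(2*a))*a) + a)/3 = ((a² + (2*a*(12 + a))*a) + a)/3 = ((a² + 2*a²*(12 + a)) + a)/3 = (a + a² + 2*a²*(12 + a))/3 = a/3 + a²/3 + 2*a²*(12 + a)/3)
(q(7) - 57)*152 = ((⅓)*7*(1 + 2*7² + 25*7) - 57)*152 = ((⅓)*7*(1 + 2*49 + 175) - 57)*152 = ((⅓)*7*(1 + 98 + 175) - 57)*152 = ((⅓)*7*274 - 57)*152 = (1918/3 - 57)*152 = (1747/3)*152 = 265544/3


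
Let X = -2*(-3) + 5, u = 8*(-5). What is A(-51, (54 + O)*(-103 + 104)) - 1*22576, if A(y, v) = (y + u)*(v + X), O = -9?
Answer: -27672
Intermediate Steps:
u = -40
X = 11 (X = 6 + 5 = 11)
A(y, v) = (-40 + y)*(11 + v) (A(y, v) = (y - 40)*(v + 11) = (-40 + y)*(11 + v))
A(-51, (54 + O)*(-103 + 104)) - 1*22576 = (-440 - 40*(54 - 9)*(-103 + 104) + 11*(-51) + ((54 - 9)*(-103 + 104))*(-51)) - 1*22576 = (-440 - 1800 - 561 + (45*1)*(-51)) - 22576 = (-440 - 40*45 - 561 + 45*(-51)) - 22576 = (-440 - 1800 - 561 - 2295) - 22576 = -5096 - 22576 = -27672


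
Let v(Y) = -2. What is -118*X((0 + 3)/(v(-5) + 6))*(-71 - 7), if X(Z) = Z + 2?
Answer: 25311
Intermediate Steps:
X(Z) = 2 + Z
-118*X((0 + 3)/(v(-5) + 6))*(-71 - 7) = -118*(2 + (0 + 3)/(-2 + 6))*(-71 - 7) = -118*(2 + 3/4)*(-78) = -649*(-78)/2 = -118*(-429/2) = 25311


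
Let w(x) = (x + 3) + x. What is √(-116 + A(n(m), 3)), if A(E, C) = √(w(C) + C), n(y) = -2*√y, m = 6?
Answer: √(-116 + 2*√3) ≈ 10.608*I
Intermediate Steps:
w(x) = 3 + 2*x (w(x) = (3 + x) + x = 3 + 2*x)
A(E, C) = √(3 + 3*C) (A(E, C) = √((3 + 2*C) + C) = √(3 + 3*C))
√(-116 + A(n(m), 3)) = √(-116 + √(3 + 3*3)) = √(-116 + √(3 + 9)) = √(-116 + √12) = √(-116 + 2*√3)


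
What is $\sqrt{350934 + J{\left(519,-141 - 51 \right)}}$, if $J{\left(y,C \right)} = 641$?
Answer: $35 \sqrt{287} \approx 592.94$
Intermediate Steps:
$\sqrt{350934 + J{\left(519,-141 - 51 \right)}} = \sqrt{350934 + 641} = \sqrt{351575} = 35 \sqrt{287}$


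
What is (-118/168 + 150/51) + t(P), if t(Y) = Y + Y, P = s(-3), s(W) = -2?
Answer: -2515/1428 ≈ -1.7612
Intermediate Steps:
P = -2
t(Y) = 2*Y
(-118/168 + 150/51) + t(P) = (-118/168 + 150/51) + 2*(-2) = (-118*1/168 + 150*(1/51)) - 4 = (-59/84 + 50/17) - 4 = 3197/1428 - 4 = -2515/1428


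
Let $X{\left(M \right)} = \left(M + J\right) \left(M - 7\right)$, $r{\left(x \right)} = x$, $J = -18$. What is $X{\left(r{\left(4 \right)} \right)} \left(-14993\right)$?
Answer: $-629706$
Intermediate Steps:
$X{\left(M \right)} = \left(-18 + M\right) \left(-7 + M\right)$ ($X{\left(M \right)} = \left(M - 18\right) \left(M - 7\right) = \left(-18 + M\right) \left(-7 + M\right)$)
$X{\left(r{\left(4 \right)} \right)} \left(-14993\right) = \left(126 + 4^{2} - 100\right) \left(-14993\right) = \left(126 + 16 - 100\right) \left(-14993\right) = 42 \left(-14993\right) = -629706$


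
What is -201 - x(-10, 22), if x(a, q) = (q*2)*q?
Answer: -1169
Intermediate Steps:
x(a, q) = 2*q**2 (x(a, q) = (2*q)*q = 2*q**2)
-201 - x(-10, 22) = -201 - 2*22**2 = -201 - 2*484 = -201 - 1*968 = -201 - 968 = -1169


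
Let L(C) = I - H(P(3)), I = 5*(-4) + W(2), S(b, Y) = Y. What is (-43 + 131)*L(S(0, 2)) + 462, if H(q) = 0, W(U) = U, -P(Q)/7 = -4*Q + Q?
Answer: -1122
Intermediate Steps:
P(Q) = 21*Q (P(Q) = -7*(-4*Q + Q) = -(-21)*Q = 21*Q)
I = -18 (I = 5*(-4) + 2 = -20 + 2 = -18)
L(C) = -18 (L(C) = -18 - 1*0 = -18 + 0 = -18)
(-43 + 131)*L(S(0, 2)) + 462 = (-43 + 131)*(-18) + 462 = 88*(-18) + 462 = -1584 + 462 = -1122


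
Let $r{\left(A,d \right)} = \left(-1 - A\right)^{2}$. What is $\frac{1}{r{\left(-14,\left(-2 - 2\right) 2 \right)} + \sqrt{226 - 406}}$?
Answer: $\frac{169}{28741} - \frac{6 i \sqrt{5}}{28741} \approx 0.0058801 - 0.0004668 i$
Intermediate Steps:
$\frac{1}{r{\left(-14,\left(-2 - 2\right) 2 \right)} + \sqrt{226 - 406}} = \frac{1}{\left(1 - 14\right)^{2} + \sqrt{226 - 406}} = \frac{1}{\left(-13\right)^{2} + \sqrt{-180}} = \frac{1}{169 + 6 i \sqrt{5}}$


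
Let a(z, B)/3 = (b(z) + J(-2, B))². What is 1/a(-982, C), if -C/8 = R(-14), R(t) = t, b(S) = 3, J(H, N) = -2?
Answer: ⅓ ≈ 0.33333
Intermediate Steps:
C = 112 (C = -8*(-14) = 112)
a(z, B) = 3 (a(z, B) = 3*(3 - 2)² = 3*1² = 3*1 = 3)
1/a(-982, C) = 1/3 = ⅓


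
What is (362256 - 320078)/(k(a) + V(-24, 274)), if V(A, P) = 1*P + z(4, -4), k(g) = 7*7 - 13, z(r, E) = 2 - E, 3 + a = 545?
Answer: 21089/158 ≈ 133.47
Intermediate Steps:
a = 542 (a = -3 + 545 = 542)
k(g) = 36 (k(g) = 49 - 13 = 36)
V(A, P) = 6 + P (V(A, P) = 1*P + (2 - 1*(-4)) = P + (2 + 4) = P + 6 = 6 + P)
(362256 - 320078)/(k(a) + V(-24, 274)) = (362256 - 320078)/(36 + (6 + 274)) = 42178/(36 + 280) = 42178/316 = 42178*(1/316) = 21089/158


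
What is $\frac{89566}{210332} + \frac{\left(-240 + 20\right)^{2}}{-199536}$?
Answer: $\frac{240361643}{1311525186} \approx 0.18327$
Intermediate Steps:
$\frac{89566}{210332} + \frac{\left(-240 + 20\right)^{2}}{-199536} = 89566 \cdot \frac{1}{210332} + \left(-220\right)^{2} \left(- \frac{1}{199536}\right) = \frac{44783}{105166} + 48400 \left(- \frac{1}{199536}\right) = \frac{44783}{105166} - \frac{3025}{12471} = \frac{240361643}{1311525186}$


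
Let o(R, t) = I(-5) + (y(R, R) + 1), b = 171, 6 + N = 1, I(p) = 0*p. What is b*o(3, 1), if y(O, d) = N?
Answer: -684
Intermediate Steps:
I(p) = 0
N = -5 (N = -6 + 1 = -5)
y(O, d) = -5
o(R, t) = -4 (o(R, t) = 0 + (-5 + 1) = 0 - 4 = -4)
b*o(3, 1) = 171*(-4) = -684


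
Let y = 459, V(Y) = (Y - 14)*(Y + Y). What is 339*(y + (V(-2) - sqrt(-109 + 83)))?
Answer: 177297 - 339*I*sqrt(26) ≈ 1.773e+5 - 1728.6*I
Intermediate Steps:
V(Y) = 2*Y*(-14 + Y) (V(Y) = (-14 + Y)*(2*Y) = 2*Y*(-14 + Y))
339*(y + (V(-2) - sqrt(-109 + 83))) = 339*(459 + (2*(-2)*(-14 - 2) - sqrt(-109 + 83))) = 339*(459 + (2*(-2)*(-16) - sqrt(-26))) = 339*(459 + (64 - I*sqrt(26))) = 339*(523 - I*sqrt(26)) = 177297 - 339*I*sqrt(26)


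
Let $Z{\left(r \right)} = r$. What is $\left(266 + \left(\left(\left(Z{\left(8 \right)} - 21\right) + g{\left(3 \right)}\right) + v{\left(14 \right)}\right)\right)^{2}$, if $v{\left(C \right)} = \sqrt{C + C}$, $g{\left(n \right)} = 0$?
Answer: $64037 + 1012 \sqrt{7} \approx 66715.0$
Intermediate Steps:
$v{\left(C \right)} = \sqrt{2} \sqrt{C}$ ($v{\left(C \right)} = \sqrt{2 C} = \sqrt{2} \sqrt{C}$)
$\left(266 + \left(\left(\left(Z{\left(8 \right)} - 21\right) + g{\left(3 \right)}\right) + v{\left(14 \right)}\right)\right)^{2} = \left(266 + \left(\left(\left(8 - 21\right) + 0\right) + \sqrt{2} \sqrt{14}\right)\right)^{2} = \left(266 + \left(\left(\left(8 - 21\right) + 0\right) + 2 \sqrt{7}\right)\right)^{2} = \left(266 + \left(\left(-13 + 0\right) + 2 \sqrt{7}\right)\right)^{2} = \left(266 - \left(13 - 2 \sqrt{7}\right)\right)^{2} = \left(253 + 2 \sqrt{7}\right)^{2}$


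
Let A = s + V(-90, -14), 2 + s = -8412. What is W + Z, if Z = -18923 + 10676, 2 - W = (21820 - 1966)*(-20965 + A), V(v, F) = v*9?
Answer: 599364161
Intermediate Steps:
s = -8414 (s = -2 - 8412 = -8414)
V(v, F) = 9*v
A = -9224 (A = -8414 + 9*(-90) = -8414 - 810 = -9224)
W = 599372408 (W = 2 - (21820 - 1966)*(-20965 - 9224) = 2 - 19854*(-30189) = 2 - 1*(-599372406) = 2 + 599372406 = 599372408)
Z = -8247
W + Z = 599372408 - 8247 = 599364161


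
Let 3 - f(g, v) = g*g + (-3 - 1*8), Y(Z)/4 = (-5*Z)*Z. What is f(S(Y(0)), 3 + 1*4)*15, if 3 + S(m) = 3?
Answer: 210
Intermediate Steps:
Y(Z) = -20*Z**2 (Y(Z) = 4*((-5*Z)*Z) = 4*(-5*Z**2) = -20*Z**2)
S(m) = 0 (S(m) = -3 + 3 = 0)
f(g, v) = 14 - g**2 (f(g, v) = 3 - (g*g + (-3 - 1*8)) = 3 - (g**2 + (-3 - 8)) = 3 - (g**2 - 11) = 3 - (-11 + g**2) = 3 + (11 - g**2) = 14 - g**2)
f(S(Y(0)), 3 + 1*4)*15 = (14 - 1*0**2)*15 = (14 - 1*0)*15 = (14 + 0)*15 = 14*15 = 210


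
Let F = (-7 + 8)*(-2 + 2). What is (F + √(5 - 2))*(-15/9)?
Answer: -5*√3/3 ≈ -2.8868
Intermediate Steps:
F = 0 (F = 1*0 = 0)
(F + √(5 - 2))*(-15/9) = (0 + √(5 - 2))*(-15/9) = (0 + √3)*(-15*⅑) = √3*(-5/3) = -5*√3/3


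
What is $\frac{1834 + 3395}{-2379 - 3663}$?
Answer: $- \frac{1743}{2014} \approx -0.86544$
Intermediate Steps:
$\frac{1834 + 3395}{-2379 - 3663} = \frac{5229}{-6042} = 5229 \left(- \frac{1}{6042}\right) = - \frac{1743}{2014}$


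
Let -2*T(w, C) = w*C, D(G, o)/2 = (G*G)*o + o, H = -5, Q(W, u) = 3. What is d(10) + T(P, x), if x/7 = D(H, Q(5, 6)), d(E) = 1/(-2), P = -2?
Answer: 2183/2 ≈ 1091.5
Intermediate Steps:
d(E) = -½
D(G, o) = 2*o + 2*o*G² (D(G, o) = 2*((G*G)*o + o) = 2*(G²*o + o) = 2*(o*G² + o) = 2*(o + o*G²) = 2*o + 2*o*G²)
x = 1092 (x = 7*(2*3*(1 + (-5)²)) = 7*(2*3*(1 + 25)) = 7*(2*3*26) = 7*156 = 1092)
T(w, C) = -C*w/2 (T(w, C) = -w*C/2 = -C*w/2)
d(10) + T(P, x) = -½ - ½*1092*(-2) = -½ + 1092 = 2183/2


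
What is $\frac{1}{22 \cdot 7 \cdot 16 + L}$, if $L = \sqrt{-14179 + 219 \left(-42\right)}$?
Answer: $\frac{2464}{6094673} - \frac{i \sqrt{23377}}{6094673} \approx 0.00040429 - 2.5087 \cdot 10^{-5} i$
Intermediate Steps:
$L = i \sqrt{23377}$ ($L = \sqrt{-14179 - 9198} = \sqrt{-23377} = i \sqrt{23377} \approx 152.9 i$)
$\frac{1}{22 \cdot 7 \cdot 16 + L} = \frac{1}{22 \cdot 7 \cdot 16 + i \sqrt{23377}} = \frac{1}{154 \cdot 16 + i \sqrt{23377}} = \frac{1}{2464 + i \sqrt{23377}}$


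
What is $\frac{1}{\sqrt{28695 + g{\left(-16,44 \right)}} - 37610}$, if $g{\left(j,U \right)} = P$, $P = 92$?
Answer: $- \frac{37610}{1414483313} - \frac{\sqrt{28787}}{1414483313} \approx -2.6709 \cdot 10^{-5}$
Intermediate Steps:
$g{\left(j,U \right)} = 92$
$\frac{1}{\sqrt{28695 + g{\left(-16,44 \right)}} - 37610} = \frac{1}{\sqrt{28695 + 92} - 37610} = \frac{1}{\sqrt{28787} - 37610} = \frac{1}{-37610 + \sqrt{28787}}$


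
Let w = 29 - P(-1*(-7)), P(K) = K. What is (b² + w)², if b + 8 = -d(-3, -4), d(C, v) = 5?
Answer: 36481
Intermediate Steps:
b = -13 (b = -8 - 1*5 = -8 - 5 = -13)
w = 22 (w = 29 - (-1)*(-7) = 29 - 1*7 = 29 - 7 = 22)
(b² + w)² = ((-13)² + 22)² = (169 + 22)² = 191² = 36481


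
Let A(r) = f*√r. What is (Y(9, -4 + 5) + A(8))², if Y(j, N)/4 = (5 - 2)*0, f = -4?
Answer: 128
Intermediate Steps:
Y(j, N) = 0 (Y(j, N) = 4*((5 - 2)*0) = 4*(3*0) = 4*0 = 0)
A(r) = -4*√r
(Y(9, -4 + 5) + A(8))² = (0 - 8*√2)² = (-8*√2)² = 128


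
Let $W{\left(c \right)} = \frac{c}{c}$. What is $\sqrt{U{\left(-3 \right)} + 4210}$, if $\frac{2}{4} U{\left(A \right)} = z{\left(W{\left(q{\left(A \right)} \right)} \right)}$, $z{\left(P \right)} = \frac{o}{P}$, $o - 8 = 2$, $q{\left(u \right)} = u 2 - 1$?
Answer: $3 \sqrt{470} \approx 65.038$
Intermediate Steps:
$q{\left(u \right)} = -1 + 2 u$ ($q{\left(u \right)} = 2 u - 1 = -1 + 2 u$)
$o = 10$ ($o = 8 + 2 = 10$)
$W{\left(c \right)} = 1$
$z{\left(P \right)} = \frac{10}{P}$
$U{\left(A \right)} = 20$ ($U{\left(A \right)} = 2 \cdot \frac{10}{1} = 2 \cdot 10 \cdot 1 = 2 \cdot 10 = 20$)
$\sqrt{U{\left(-3 \right)} + 4210} = \sqrt{20 + 4210} = \sqrt{4230} = 3 \sqrt{470}$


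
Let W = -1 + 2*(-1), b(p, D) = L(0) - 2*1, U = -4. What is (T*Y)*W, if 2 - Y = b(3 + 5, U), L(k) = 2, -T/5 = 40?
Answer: 1200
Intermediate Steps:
T = -200 (T = -5*40 = -200)
b(p, D) = 0 (b(p, D) = 2 - 2*1 = 2 - 2 = 0)
W = -3 (W = -1 - 2 = -3)
Y = 2 (Y = 2 - 1*0 = 2 + 0 = 2)
(T*Y)*W = -200*2*(-3) = -400*(-3) = 1200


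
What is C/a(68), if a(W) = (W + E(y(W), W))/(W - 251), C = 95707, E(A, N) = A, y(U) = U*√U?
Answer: 17514381/4556 - 17514381*√17/2278 ≈ -27856.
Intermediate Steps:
y(U) = U^(3/2)
a(W) = (W + W^(3/2))/(-251 + W) (a(W) = (W + W^(3/2))/(W - 251) = (W + W^(3/2))/(-251 + W))
C/a(68) = 95707/(((68 + 68^(3/2))/(-251 + 68))) = 95707/(((68 + 136*√17)/(-183))) = 95707/((-(68 + 136*√17)/183)) = 95707/(-68/183 - 136*√17/183)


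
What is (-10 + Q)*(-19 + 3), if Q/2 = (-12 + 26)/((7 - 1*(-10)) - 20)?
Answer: 928/3 ≈ 309.33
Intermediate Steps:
Q = -28/3 (Q = 2*((-12 + 26)/((7 - 1*(-10)) - 20)) = 2*(14/((7 + 10) - 20)) = 2*(14/(17 - 20)) = 2*(14/(-3)) = 2*(14*(-⅓)) = 2*(-14/3) = -28/3 ≈ -9.3333)
(-10 + Q)*(-19 + 3) = (-10 - 28/3)*(-19 + 3) = -58/3*(-16) = 928/3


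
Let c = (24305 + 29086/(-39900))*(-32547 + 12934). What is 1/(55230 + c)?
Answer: -19950/9508657531391 ≈ -2.0981e-9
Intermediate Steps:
c = -9509759369891/19950 (c = (24305 + 29086*(-1/39900))*(-19613) = (24305 - 14543/19950)*(-19613) = (484870207/19950)*(-19613) = -9509759369891/19950 ≈ -4.7668e+8)
1/(55230 + c) = 1/(55230 - 9509759369891/19950) = 1/(-9508657531391/19950) = -19950/9508657531391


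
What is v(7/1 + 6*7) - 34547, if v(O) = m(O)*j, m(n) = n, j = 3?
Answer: -34400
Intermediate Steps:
v(O) = 3*O (v(O) = O*3 = 3*O)
v(7/1 + 6*7) - 34547 = 3*(7/1 + 6*7) - 34547 = 3*(7*1 + 42) - 34547 = 3*(7 + 42) - 34547 = 3*49 - 34547 = 147 - 34547 = -34400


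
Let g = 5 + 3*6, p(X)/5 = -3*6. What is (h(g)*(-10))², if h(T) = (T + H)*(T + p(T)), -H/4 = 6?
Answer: 448900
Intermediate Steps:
p(X) = -90 (p(X) = 5*(-3*6) = 5*(-18) = -90)
H = -24 (H = -4*6 = -24)
g = 23 (g = 5 + 18 = 23)
h(T) = (-90 + T)*(-24 + T) (h(T) = (T - 24)*(T - 90) = (-24 + T)*(-90 + T) = (-90 + T)*(-24 + T))
(h(g)*(-10))² = ((2160 + 23² - 114*23)*(-10))² = ((2160 + 529 - 2622)*(-10))² = (67*(-10))² = (-670)² = 448900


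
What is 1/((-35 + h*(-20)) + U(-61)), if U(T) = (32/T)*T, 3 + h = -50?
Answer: 1/1057 ≈ 0.00094607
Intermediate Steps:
h = -53 (h = -3 - 50 = -53)
U(T) = 32
1/((-35 + h*(-20)) + U(-61)) = 1/((-35 - 53*(-20)) + 32) = 1/((-35 + 1060) + 32) = 1/(1025 + 32) = 1/1057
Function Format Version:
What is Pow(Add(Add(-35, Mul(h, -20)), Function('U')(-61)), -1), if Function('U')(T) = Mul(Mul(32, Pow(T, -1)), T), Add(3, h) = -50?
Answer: Rational(1, 1057) ≈ 0.00094607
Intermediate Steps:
h = -53 (h = Add(-3, -50) = -53)
Function('U')(T) = 32
Pow(Add(Add(-35, Mul(h, -20)), Function('U')(-61)), -1) = Pow(Add(Add(-35, Mul(-53, -20)), 32), -1) = Pow(Add(Add(-35, 1060), 32), -1) = Pow(Add(1025, 32), -1) = Pow(1057, -1) = Rational(1, 1057)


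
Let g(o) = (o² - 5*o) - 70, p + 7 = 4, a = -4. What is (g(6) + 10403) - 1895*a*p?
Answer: -12401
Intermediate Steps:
p = -3 (p = -7 + 4 = -3)
g(o) = -70 + o² - 5*o
(g(6) + 10403) - 1895*a*p = ((-70 + 6² - 5*6) + 10403) - (-7580)*(-3) = ((-70 + 36 - 30) + 10403) - 1895*12 = (-64 + 10403) - 22740 = 10339 - 22740 = -12401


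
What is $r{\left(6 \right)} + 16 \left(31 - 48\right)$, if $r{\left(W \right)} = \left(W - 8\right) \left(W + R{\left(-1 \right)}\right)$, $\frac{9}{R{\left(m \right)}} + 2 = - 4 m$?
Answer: $-293$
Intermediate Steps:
$R{\left(m \right)} = \frac{9}{-2 - 4 m}$
$r{\left(W \right)} = \left(-8 + W\right) \left(\frac{9}{2} + W\right)$ ($r{\left(W \right)} = \left(W - 8\right) \left(W - \frac{9}{2 + 4 \left(-1\right)}\right) = \left(-8 + W\right) \left(W - \frac{9}{2 - 4}\right) = \left(-8 + W\right) \left(W - \frac{9}{-2}\right) = \left(-8 + W\right) \left(W - - \frac{9}{2}\right) = \left(-8 + W\right) \left(W + \frac{9}{2}\right) = \left(-8 + W\right) \left(\frac{9}{2} + W\right)$)
$r{\left(6 \right)} + 16 \left(31 - 48\right) = \left(-36 + 6^{2} - 21\right) + 16 \left(31 - 48\right) = \left(-36 + 36 - 21\right) + 16 \left(-17\right) = -21 - 272 = -293$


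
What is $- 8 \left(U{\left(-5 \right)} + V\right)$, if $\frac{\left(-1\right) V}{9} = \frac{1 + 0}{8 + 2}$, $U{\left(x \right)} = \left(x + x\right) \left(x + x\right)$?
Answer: $- \frac{3964}{5} \approx -792.8$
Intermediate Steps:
$U{\left(x \right)} = 4 x^{2}$ ($U{\left(x \right)} = 2 x 2 x = 4 x^{2}$)
$V = - \frac{9}{10}$ ($V = - 9 \frac{1 + 0}{8 + 2} = - 9 \cdot 1 \cdot \frac{1}{10} = \left(-9\right) \frac{1}{10} = - \frac{9}{10} \approx -0.9$)
$- 8 \left(U{\left(-5 \right)} + V\right) = - 8 \left(4 \left(-5\right)^{2} - \frac{9}{10}\right) = - 8 \left(4 \cdot 25 - \frac{9}{10}\right) = - 8 \left(100 - \frac{9}{10}\right) = \left(-8\right) \frac{991}{10} = - \frac{3964}{5}$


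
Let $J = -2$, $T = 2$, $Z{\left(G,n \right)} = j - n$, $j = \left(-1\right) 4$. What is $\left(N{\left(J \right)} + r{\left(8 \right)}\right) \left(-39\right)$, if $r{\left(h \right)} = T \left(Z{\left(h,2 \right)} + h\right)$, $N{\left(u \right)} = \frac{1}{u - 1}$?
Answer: $-143$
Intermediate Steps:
$j = -4$
$Z{\left(G,n \right)} = -4 - n$
$N{\left(u \right)} = \frac{1}{-1 + u}$
$r{\left(h \right)} = -12 + 2 h$ ($r{\left(h \right)} = 2 \left(\left(-4 - 2\right) + h\right) = 2 \left(-6 + h\right) = -12 + 2 h$)
$\left(N{\left(J \right)} + r{\left(8 \right)}\right) \left(-39\right) = \left(\frac{1}{-1 - 2} + \left(-12 + 2 \cdot 8\right)\right) \left(-39\right) = \left(\frac{1}{-3} + \left(-12 + 16\right)\right) \left(-39\right) = \left(- \frac{1}{3} + 4\right) \left(-39\right) = \frac{11}{3} \left(-39\right) = -143$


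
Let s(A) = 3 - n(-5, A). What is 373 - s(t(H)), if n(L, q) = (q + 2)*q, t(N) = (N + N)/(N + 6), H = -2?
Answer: 369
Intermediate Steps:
t(N) = 2*N/(6 + N) (t(N) = (2*N)/(6 + N) = 2*N/(6 + N))
n(L, q) = q*(2 + q) (n(L, q) = (2 + q)*q = q*(2 + q))
s(A) = 3 - A*(2 + A)
373 - s(t(H)) = 373 - (3 - 2*(-2)/(6 - 2)*(2 + 2*(-2)/(6 - 2))) = 373 - (3 - 2*(-2)/4*(2 + 2*(-2)/4)) = 373 - (3 - 2*(-2)*(¼)*(2 + 2*(-2)*(¼))) = 373 - (3 - 1*(-1)*(2 - 1)) = 373 - (3 - 1*(-1)*1) = 373 - (3 + 1) = 373 - 1*4 = 373 - 4 = 369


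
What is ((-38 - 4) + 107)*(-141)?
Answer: -9165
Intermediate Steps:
((-38 - 4) + 107)*(-141) = (-42 + 107)*(-141) = 65*(-141) = -9165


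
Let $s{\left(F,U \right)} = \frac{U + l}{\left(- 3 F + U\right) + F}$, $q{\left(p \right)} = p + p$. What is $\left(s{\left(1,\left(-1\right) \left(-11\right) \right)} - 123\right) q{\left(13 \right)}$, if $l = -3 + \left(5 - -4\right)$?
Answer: $- \frac{28340}{9} \approx -3148.9$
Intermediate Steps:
$q{\left(p \right)} = 2 p$
$l = 6$ ($l = -3 + \left(5 + 4\right) = -3 + 9 = 6$)
$s{\left(F,U \right)} = \frac{6 + U}{U - 2 F}$ ($s{\left(F,U \right)} = \frac{U + 6}{\left(- 3 F + U\right) + F} = \frac{6 + U}{\left(U - 3 F\right) + F} = \frac{6 + U}{U - 2 F}$)
$\left(s{\left(1,\left(-1\right) \left(-11\right) \right)} - 123\right) q{\left(13 \right)} = \left(\frac{-6 - \left(-1\right) \left(-11\right)}{- \left(-1\right) \left(-11\right) + 2 \cdot 1} - 123\right) 2 \cdot 13 = \left(\frac{-6 - 11}{\left(-1\right) 11 + 2} - 123\right) 26 = \left(\frac{-6 - 11}{-11 + 2} - 123\right) 26 = \left(\frac{1}{-9} \left(-17\right) - 123\right) 26 = \left(\left(- \frac{1}{9}\right) \left(-17\right) - 123\right) 26 = \left(\frac{17}{9} - 123\right) 26 = \left(- \frac{1090}{9}\right) 26 = - \frac{28340}{9}$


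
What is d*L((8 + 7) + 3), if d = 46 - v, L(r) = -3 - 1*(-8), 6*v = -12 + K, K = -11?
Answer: 1495/6 ≈ 249.17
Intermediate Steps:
v = -23/6 (v = (-12 - 11)/6 = (1/6)*(-23) = -23/6 ≈ -3.8333)
L(r) = 5 (L(r) = -3 + 8 = 5)
d = 299/6 (d = 46 - 1*(-23/6) = 46 + 23/6 = 299/6 ≈ 49.833)
d*L((8 + 7) + 3) = (299/6)*5 = 1495/6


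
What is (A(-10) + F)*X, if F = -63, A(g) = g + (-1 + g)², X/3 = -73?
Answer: -10512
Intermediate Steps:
X = -219 (X = 3*(-73) = -219)
(A(-10) + F)*X = ((-10 + (-1 - 10)²) - 63)*(-219) = ((-10 + (-11)²) - 63)*(-219) = ((-10 + 121) - 63)*(-219) = (111 - 63)*(-219) = 48*(-219) = -10512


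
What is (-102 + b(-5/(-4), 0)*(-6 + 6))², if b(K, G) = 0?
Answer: 10404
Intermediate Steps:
(-102 + b(-5/(-4), 0)*(-6 + 6))² = (-102 + 0*(-6 + 6))² = (-102 + 0*0)² = (-102 + 0)² = (-102)² = 10404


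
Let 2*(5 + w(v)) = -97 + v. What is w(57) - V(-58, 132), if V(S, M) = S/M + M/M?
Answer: -1687/66 ≈ -25.561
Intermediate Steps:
w(v) = -107/2 + v/2 (w(v) = -5 + (-97 + v)/2 = -5 + (-97/2 + v/2) = -107/2 + v/2)
V(S, M) = 1 + S/M (V(S, M) = S/M + 1 = 1 + S/M)
w(57) - V(-58, 132) = (-107/2 + (1/2)*57) - (132 - 58)/132 = (-107/2 + 57/2) - 74/132 = -25 - 1*37/66 = -25 - 37/66 = -1687/66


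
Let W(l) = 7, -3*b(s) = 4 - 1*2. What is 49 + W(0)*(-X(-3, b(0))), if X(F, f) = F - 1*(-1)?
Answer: 63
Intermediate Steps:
b(s) = -2/3 (b(s) = -(4 - 1*2)/3 = -(4 - 2)/3 = -1/3*2 = -2/3)
X(F, f) = 1 + F (X(F, f) = F + 1 = 1 + F)
49 + W(0)*(-X(-3, b(0))) = 49 + 7*(-(1 - 3)) = 49 + 7*(-1*(-2)) = 49 + 7*2 = 49 + 14 = 63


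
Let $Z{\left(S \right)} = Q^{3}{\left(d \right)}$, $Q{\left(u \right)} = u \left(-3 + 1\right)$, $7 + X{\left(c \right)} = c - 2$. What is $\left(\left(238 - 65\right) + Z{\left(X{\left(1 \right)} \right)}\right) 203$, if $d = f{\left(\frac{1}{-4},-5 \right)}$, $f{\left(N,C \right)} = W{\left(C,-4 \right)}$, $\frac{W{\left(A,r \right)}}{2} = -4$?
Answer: $866607$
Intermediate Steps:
$W{\left(A,r \right)} = -8$ ($W{\left(A,r \right)} = 2 \left(-4\right) = -8$)
$f{\left(N,C \right)} = -8$
$X{\left(c \right)} = -9 + c$ ($X{\left(c \right)} = -7 + \left(c - 2\right) = -7 + \left(-2 + c\right) = -9 + c$)
$d = -8$
$Q{\left(u \right)} = - 2 u$ ($Q{\left(u \right)} = u \left(-2\right) = - 2 u$)
$Z{\left(S \right)} = 4096$ ($Z{\left(S \right)} = \left(\left(-2\right) \left(-8\right)\right)^{3} = 16^{3} = 4096$)
$\left(\left(238 - 65\right) + Z{\left(X{\left(1 \right)} \right)}\right) 203 = \left(\left(238 - 65\right) + 4096\right) 203 = \left(173 + 4096\right) 203 = 4269 \cdot 203 = 866607$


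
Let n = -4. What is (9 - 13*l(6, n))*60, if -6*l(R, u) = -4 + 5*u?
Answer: -2580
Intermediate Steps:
l(R, u) = ⅔ - 5*u/6 (l(R, u) = -(-4 + 5*u)/6 = ⅔ - 5*u/6)
(9 - 13*l(6, n))*60 = (9 - 13*(⅔ - ⅚*(-4)))*60 = (9 - 13*(⅔ + 10/3))*60 = (9 - 13*4)*60 = (9 - 52)*60 = -43*60 = -2580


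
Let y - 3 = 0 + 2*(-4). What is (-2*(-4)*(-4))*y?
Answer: 160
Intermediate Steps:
y = -5 (y = 3 + (0 + 2*(-4)) = 3 + (0 - 8) = 3 - 8 = -5)
(-2*(-4)*(-4))*y = (-2*(-4)*(-4))*(-5) = (8*(-4))*(-5) = -32*(-5) = 160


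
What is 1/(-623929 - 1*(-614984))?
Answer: -1/8945 ≈ -0.00011179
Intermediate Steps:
1/(-623929 - 1*(-614984)) = 1/(-623929 + 614984) = 1/(-8945) = -1/8945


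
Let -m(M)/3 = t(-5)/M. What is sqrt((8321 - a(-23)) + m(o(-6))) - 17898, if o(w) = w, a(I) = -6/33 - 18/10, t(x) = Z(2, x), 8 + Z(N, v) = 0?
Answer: -17898 + 2*sqrt(6291230)/55 ≈ -17807.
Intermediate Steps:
Z(N, v) = -8 (Z(N, v) = -8 + 0 = -8)
t(x) = -8
a(I) = -109/55 (a(I) = -6*1/33 - 18*1/10 = -2/11 - 9/5 = -109/55)
m(M) = 24/M (m(M) = -(-24)/M = 24/M)
sqrt((8321 - a(-23)) + m(o(-6))) - 17898 = sqrt((8321 - 1*(-109/55)) + 24/(-6)) - 17898 = sqrt((8321 + 109/55) + 24*(-1/6)) - 17898 = sqrt(457764/55 - 4) - 17898 = sqrt(457544/55) - 17898 = 2*sqrt(6291230)/55 - 17898 = -17898 + 2*sqrt(6291230)/55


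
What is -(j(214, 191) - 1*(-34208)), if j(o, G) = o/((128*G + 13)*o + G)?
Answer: -179073577974/5234845 ≈ -34208.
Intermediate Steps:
j(o, G) = o/(G + o*(13 + 128*G)) (j(o, G) = o/((13 + 128*G)*o + G) = o/(o*(13 + 128*G) + G) = o/(G + o*(13 + 128*G)))
-(j(214, 191) - 1*(-34208)) = -(214/(191 + 13*214 + 128*191*214) - 1*(-34208)) = -(214/(191 + 2782 + 5231872) + 34208) = -(214/5234845 + 34208) = -1*179073577974/5234845 = -179073577974/5234845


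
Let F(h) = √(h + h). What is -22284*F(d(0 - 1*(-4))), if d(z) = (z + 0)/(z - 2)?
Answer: -44568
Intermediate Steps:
d(z) = z/(-2 + z)
F(h) = √2*√h (F(h) = √(2*h) = √2*√h)
-22284*F(d(0 - 1*(-4))) = -22284*√2*√((0 - 1*(-4))/(-2 + (0 - 1*(-4)))) = -22284*√2*√((0 + 4)/(-2 + (0 + 4))) = -22284*√2*√(4/(-2 + 4)) = -22284*√2*√(4/2) = -22284*√2*√(4*(½)) = -22284*√2*√2 = -22284*2 = -44568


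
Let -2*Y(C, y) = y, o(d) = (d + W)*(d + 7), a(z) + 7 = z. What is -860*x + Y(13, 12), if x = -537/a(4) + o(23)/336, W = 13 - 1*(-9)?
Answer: -2203619/14 ≈ -1.5740e+5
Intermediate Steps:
W = 22 (W = 13 + 9 = 22)
a(z) = -7 + z
o(d) = (7 + d)*(22 + d) (o(d) = (d + 22)*(d + 7) = (22 + d)*(7 + d) = (7 + d)*(22 + d))
Y(C, y) = -y/2
x = 10249/56 (x = -537/(-7 + 4) + (154 + 23**2 + 29*23)/336 = -537/(-3) + (154 + 529 + 667)*(1/336) = -537*(-1/3) + 1350*(1/336) = 179 + 225/56 = 10249/56 ≈ 183.02)
-860*x + Y(13, 12) = -860*10249/56 - 1/2*12 = -2203535/14 - 6 = -2203619/14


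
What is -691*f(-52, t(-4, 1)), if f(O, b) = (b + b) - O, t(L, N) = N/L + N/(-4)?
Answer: -35241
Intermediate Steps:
t(L, N) = -N/4 + N/L (t(L, N) = N/L + N*(-¼) = N/L - N/4 = -N/4 + N/L)
f(O, b) = -O + 2*b (f(O, b) = 2*b - O = -O + 2*b)
-691*f(-52, t(-4, 1)) = -691*(-1*(-52) + 2*(-¼*1 + 1/(-4))) = -691*(52 + 2*(-¼ + 1*(-¼))) = -691*(52 + 2*(-¼ - ¼)) = -691*(52 + 2*(-½)) = -691*(52 - 1) = -691*51 = -35241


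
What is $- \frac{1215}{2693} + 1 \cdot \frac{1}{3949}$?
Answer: $- \frac{4795342}{10634657} \approx -0.45092$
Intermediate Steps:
$- \frac{1215}{2693} + 1 \cdot \frac{1}{3949} = \left(-1215\right) \frac{1}{2693} + 1 \cdot \frac{1}{3949} = - \frac{1215}{2693} + \frac{1}{3949} = - \frac{4795342}{10634657}$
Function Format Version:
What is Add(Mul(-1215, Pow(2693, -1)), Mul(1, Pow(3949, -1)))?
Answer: Rational(-4795342, 10634657) ≈ -0.45092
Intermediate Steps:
Add(Mul(-1215, Pow(2693, -1)), Mul(1, Pow(3949, -1))) = Add(Mul(-1215, Rational(1, 2693)), Mul(1, Rational(1, 3949))) = Add(Rational(-1215, 2693), Rational(1, 3949)) = Rational(-4795342, 10634657)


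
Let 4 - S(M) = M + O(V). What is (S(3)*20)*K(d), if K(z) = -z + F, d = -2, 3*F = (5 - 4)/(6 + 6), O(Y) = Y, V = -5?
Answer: 730/3 ≈ 243.33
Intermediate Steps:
F = 1/36 (F = ((5 - 4)/(6 + 6))/3 = (1/12)/3 = (1*(1/12))/3 = (⅓)*(1/12) = 1/36 ≈ 0.027778)
S(M) = 9 - M (S(M) = 4 - (M - 5) = 4 - (-5 + M) = 4 + (5 - M) = 9 - M)
K(z) = 1/36 - z (K(z) = -z + 1/36 = 1/36 - z)
(S(3)*20)*K(d) = ((9 - 1*3)*20)*(1/36 - 1*(-2)) = ((9 - 3)*20)*(1/36 + 2) = (6*20)*(73/36) = 120*(73/36) = 730/3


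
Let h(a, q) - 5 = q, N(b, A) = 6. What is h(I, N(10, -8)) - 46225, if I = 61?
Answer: -46214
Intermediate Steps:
h(a, q) = 5 + q
h(I, N(10, -8)) - 46225 = (5 + 6) - 46225 = 11 - 46225 = -46214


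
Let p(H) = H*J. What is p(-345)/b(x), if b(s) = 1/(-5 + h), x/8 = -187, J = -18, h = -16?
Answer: -130410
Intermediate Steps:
x = -1496 (x = 8*(-187) = -1496)
p(H) = -18*H (p(H) = H*(-18) = -18*H)
b(s) = -1/21 (b(s) = 1/(-5 - 16) = 1/(-21) = -1/21)
p(-345)/b(x) = (-18*(-345))/(-1/21) = 6210*(-21) = -130410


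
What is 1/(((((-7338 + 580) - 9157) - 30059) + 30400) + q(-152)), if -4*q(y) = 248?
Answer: -1/15636 ≈ -6.3955e-5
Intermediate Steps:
q(y) = -62 (q(y) = -¼*248 = -62)
1/(((((-7338 + 580) - 9157) - 30059) + 30400) + q(-152)) = 1/(((((-7338 + 580) - 9157) - 30059) + 30400) - 62) = 1/((((-6758 - 9157) - 30059) + 30400) - 62) = 1/(((-15915 - 30059) + 30400) - 62) = 1/((-45974 + 30400) - 62) = 1/(-15574 - 62) = 1/(-15636) = -1/15636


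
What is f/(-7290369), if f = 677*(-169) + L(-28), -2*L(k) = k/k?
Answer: 228827/14580738 ≈ 0.015694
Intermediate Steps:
L(k) = -½ (L(k) = -k/(2*k) = -½*1 = -½)
f = -228827/2 (f = 677*(-169) - ½ = -114413 - ½ = -228827/2 ≈ -1.1441e+5)
f/(-7290369) = -228827/2/(-7290369) = -228827/2*(-1/7290369) = 228827/14580738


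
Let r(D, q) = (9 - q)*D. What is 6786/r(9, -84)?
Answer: 754/93 ≈ 8.1075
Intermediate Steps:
r(D, q) = D*(9 - q)
6786/r(9, -84) = 6786/((9*(9 - 1*(-84)))) = 6786/((9*(9 + 84))) = 6786/((9*93)) = 6786/837 = 6786*(1/837) = 754/93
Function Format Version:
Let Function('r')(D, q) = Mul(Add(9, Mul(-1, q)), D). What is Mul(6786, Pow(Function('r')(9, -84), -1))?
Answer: Rational(754, 93) ≈ 8.1075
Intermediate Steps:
Function('r')(D, q) = Mul(D, Add(9, Mul(-1, q)))
Mul(6786, Pow(Function('r')(9, -84), -1)) = Mul(6786, Pow(Mul(9, Add(9, Mul(-1, -84))), -1)) = Mul(6786, Pow(Mul(9, Add(9, 84)), -1)) = Mul(6786, Pow(Mul(9, 93), -1)) = Mul(6786, Pow(837, -1)) = Mul(6786, Rational(1, 837)) = Rational(754, 93)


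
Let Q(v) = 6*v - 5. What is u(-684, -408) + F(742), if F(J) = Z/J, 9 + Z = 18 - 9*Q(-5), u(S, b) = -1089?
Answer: -403857/371 ≈ -1088.6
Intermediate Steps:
Q(v) = -5 + 6*v
Z = 324 (Z = -9 + (18 - 9*(-5 + 6*(-5))) = -9 + (18 - 9*(-5 - 30)) = -9 + (18 - 9*(-35)) = -9 + (18 + 315) = -9 + 333 = 324)
F(J) = 324/J
u(-684, -408) + F(742) = -1089 + 324/742 = -1089 + 324*(1/742) = -1089 + 162/371 = -403857/371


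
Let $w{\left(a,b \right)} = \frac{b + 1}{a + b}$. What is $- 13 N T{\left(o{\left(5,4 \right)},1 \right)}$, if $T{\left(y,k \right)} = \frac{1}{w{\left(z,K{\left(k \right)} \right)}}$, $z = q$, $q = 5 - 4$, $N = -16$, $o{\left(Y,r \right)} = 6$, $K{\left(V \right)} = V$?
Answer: $208$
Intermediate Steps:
$q = 1$ ($q = 5 - 4 = 1$)
$z = 1$
$w{\left(a,b \right)} = \frac{1 + b}{a + b}$
$T{\left(y,k \right)} = 1$ ($T{\left(y,k \right)} = \frac{1}{\frac{1}{1 + k} \left(1 + k\right)} = 1^{-1} = 1$)
$- 13 N T{\left(o{\left(5,4 \right)},1 \right)} = \left(-13\right) \left(-16\right) 1 = 208 \cdot 1 = 208$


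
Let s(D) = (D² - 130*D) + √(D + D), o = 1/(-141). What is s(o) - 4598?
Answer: -91394507/19881 + I*√282/141 ≈ -4597.1 + 0.1191*I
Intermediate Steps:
o = -1/141 ≈ -0.0070922
s(D) = D² - 130*D + √2*√D (s(D) = (D² - 130*D) + √(2*D) = (D² - 130*D) + √2*√D = D² - 130*D + √2*√D)
s(o) - 4598 = ((-1/141)² - 130*(-1/141) + √2*√(-1/141)) - 4598 = (1/19881 + 130/141 + √2*(I*√141/141)) - 4598 = (1/19881 + 130/141 + I*√282/141) - 4598 = (18331/19881 + I*√282/141) - 4598 = -91394507/19881 + I*√282/141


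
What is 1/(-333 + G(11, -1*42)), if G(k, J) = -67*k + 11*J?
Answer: -1/1532 ≈ -0.00065274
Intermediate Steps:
1/(-333 + G(11, -1*42)) = 1/(-333 + (-67*11 + 11*(-1*42))) = 1/(-333 + (-737 + 11*(-42))) = 1/(-333 + (-737 - 462)) = 1/(-333 - 1199) = 1/(-1532) = -1/1532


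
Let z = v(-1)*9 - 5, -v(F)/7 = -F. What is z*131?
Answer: -8908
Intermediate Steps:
v(F) = 7*F (v(F) = -(-7)*F = 7*F)
z = -68 (z = (7*(-1))*9 - 5 = -7*9 - 5 = -63 - 5 = -68)
z*131 = -68*131 = -8908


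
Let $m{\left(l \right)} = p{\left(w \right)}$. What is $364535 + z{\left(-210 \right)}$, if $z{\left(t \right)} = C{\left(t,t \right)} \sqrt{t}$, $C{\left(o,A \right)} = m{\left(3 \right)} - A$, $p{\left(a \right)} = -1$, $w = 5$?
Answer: $364535 + 209 i \sqrt{210} \approx 3.6454 \cdot 10^{5} + 3028.7 i$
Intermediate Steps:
$m{\left(l \right)} = -1$
$C{\left(o,A \right)} = -1 - A$
$z{\left(t \right)} = \sqrt{t} \left(-1 - t\right)$ ($z{\left(t \right)} = \left(-1 - t\right) \sqrt{t} = \sqrt{t} \left(-1 - t\right)$)
$364535 + z{\left(-210 \right)} = 364535 + \sqrt{-210} \left(-1 - -210\right) = 364535 + i \sqrt{210} \left(-1 + 210\right) = 364535 + i \sqrt{210} \cdot 209 = 364535 + 209 i \sqrt{210}$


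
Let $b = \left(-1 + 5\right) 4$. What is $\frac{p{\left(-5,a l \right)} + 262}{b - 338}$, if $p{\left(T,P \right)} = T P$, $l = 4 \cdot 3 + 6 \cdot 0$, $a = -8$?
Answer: $- \frac{53}{23} \approx -2.3043$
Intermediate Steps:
$l = 12$ ($l = 12 + 0 = 12$)
$b = 16$ ($b = 4 \cdot 4 = 16$)
$p{\left(T,P \right)} = P T$
$\frac{p{\left(-5,a l \right)} + 262}{b - 338} = \frac{\left(-8\right) 12 \left(-5\right) + 262}{16 - 338} = \frac{\left(-96\right) \left(-5\right) + 262}{-322} = \left(480 + 262\right) \left(- \frac{1}{322}\right) = 742 \left(- \frac{1}{322}\right) = - \frac{53}{23}$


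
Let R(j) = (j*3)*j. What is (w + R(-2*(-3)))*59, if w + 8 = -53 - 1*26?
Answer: 1239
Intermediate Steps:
R(j) = 3*j² (R(j) = (3*j)*j = 3*j²)
w = -87 (w = -8 + (-53 - 1*26) = -8 + (-53 - 26) = -8 - 79 = -87)
(w + R(-2*(-3)))*59 = (-87 + 3*(-2*(-3))²)*59 = (-87 + 3*6²)*59 = (-87 + 3*36)*59 = (-87 + 108)*59 = 21*59 = 1239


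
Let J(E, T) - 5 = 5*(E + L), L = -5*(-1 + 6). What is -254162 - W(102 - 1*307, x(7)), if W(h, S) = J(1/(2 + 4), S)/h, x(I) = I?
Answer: -62523995/246 ≈ -2.5416e+5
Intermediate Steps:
L = -25 (L = -5*5 = -25)
J(E, T) = -120 + 5*E (J(E, T) = 5 + 5*(E - 25) = 5 + 5*(-25 + E) = 5 + (-125 + 5*E) = -120 + 5*E)
W(h, S) = -715/(6*h) (W(h, S) = (-120 + 5/(2 + 4))/h = (-120 + 5/6)/h = (-120 + 5*(⅙))/h = (-120 + ⅚)/h = -715/(6*h))
-254162 - W(102 - 1*307, x(7)) = -254162 - (-715)/(6*(102 - 1*307)) = -254162 - (-715)/(6*(102 - 307)) = -254162 - (-715)/(6*(-205)) = -254162 - (-715)*(-1)/(6*205) = -254162 - 1*143/246 = -254162 - 143/246 = -62523995/246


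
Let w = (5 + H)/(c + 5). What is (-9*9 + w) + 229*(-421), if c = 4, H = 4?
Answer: -96489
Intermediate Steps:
w = 1 (w = (5 + 4)/(4 + 5) = 9/9 = 9*(⅑) = 1)
(-9*9 + w) + 229*(-421) = (-9*9 + 1) + 229*(-421) = (-81 + 1) - 96409 = -80 - 96409 = -96489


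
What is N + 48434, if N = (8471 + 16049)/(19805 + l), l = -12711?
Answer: 171807658/3547 ≈ 48437.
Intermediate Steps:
N = 12260/3547 (N = (8471 + 16049)/(19805 - 12711) = 24520/7094 = 24520*(1/7094) = 12260/3547 ≈ 3.4564)
N + 48434 = 12260/3547 + 48434 = 171807658/3547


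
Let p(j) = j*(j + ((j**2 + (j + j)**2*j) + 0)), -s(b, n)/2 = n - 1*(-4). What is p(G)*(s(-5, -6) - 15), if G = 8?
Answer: -186560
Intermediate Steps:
s(b, n) = -8 - 2*n (s(b, n) = -2*(n - 1*(-4)) = -2*(n + 4) = -2*(4 + n) = -8 - 2*n)
p(j) = j*(j + j**2 + 4*j**3) (p(j) = j*(j + ((j**2 + (2*j)**2*j) + 0)) = j*(j + ((j**2 + (4*j**2)*j) + 0)) = j*(j + ((j**2 + 4*j**3) + 0)) = j*(j + (j**2 + 4*j**3)) = j*(j + j**2 + 4*j**3))
p(G)*(s(-5, -6) - 15) = (8**2*(1 + 8 + 4*8**2))*((-8 - 2*(-6)) - 15) = (64*(1 + 8 + 4*64))*((-8 + 12) - 15) = (64*(1 + 8 + 256))*(4 - 15) = (64*265)*(-11) = 16960*(-11) = -186560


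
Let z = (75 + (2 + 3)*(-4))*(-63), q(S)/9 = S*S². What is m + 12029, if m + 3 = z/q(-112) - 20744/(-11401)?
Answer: 27522373562735/2288226304 ≈ 12028.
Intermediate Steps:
q(S) = 9*S³ (q(S) = 9*(S*S²) = 9*S³)
z = -3465 (z = (75 + 5*(-4))*(-63) = (75 - 20)*(-63) = 55*(-63) = -3465)
m = -2700648081/2288226304 (m = -3 + (-3465/(9*(-112)³) - 20744/(-11401)) = -3 + (-3465/(9*(-1404928)) - 20744*(-1/11401)) = -3 + (-3465/(-12644352) + 20744/11401) = -3 + (-3465*(-1/12644352) + 20744/11401) = -3 + (55/200704 + 20744/11401) = -3 + 4164030831/2288226304 = -2700648081/2288226304 ≈ -1.1802)
m + 12029 = -2700648081/2288226304 + 12029 = 27522373562735/2288226304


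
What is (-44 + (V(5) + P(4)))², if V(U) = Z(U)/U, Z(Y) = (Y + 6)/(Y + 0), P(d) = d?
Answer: 978121/625 ≈ 1565.0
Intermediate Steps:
Z(Y) = (6 + Y)/Y
V(U) = (6 + U)/U² (V(U) = ((6 + U)/U)/U = (6 + U)/U²)
(-44 + (V(5) + P(4)))² = (-44 + ((6 + 5)/5² + 4))² = (-44 + ((1/25)*11 + 4))² = (-44 + (11/25 + 4))² = (-44 + 111/25)² = (-989/25)² = 978121/625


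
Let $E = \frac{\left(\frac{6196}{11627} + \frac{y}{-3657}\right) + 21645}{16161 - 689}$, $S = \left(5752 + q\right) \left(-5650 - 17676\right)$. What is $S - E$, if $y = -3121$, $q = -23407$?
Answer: $\frac{135461875929139261973}{328934248104} \approx 4.1182 \cdot 10^{8}$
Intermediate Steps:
$S = 411820530$ ($S = \left(5752 - 23407\right) \left(-5650 - 17676\right) = \left(-17655\right) \left(-23326\right) = 411820530$)
$E = \frac{460201513147}{328934248104}$ ($E = \frac{\left(\frac{6196}{11627} - \frac{3121}{-3657}\right) + 21645}{16161 - 689} = \frac{\left(6196 \cdot \frac{1}{11627} - - \frac{3121}{3657}\right) + 21645}{15472} = \left(\left(\frac{6196}{11627} + \frac{3121}{3657}\right) + 21645\right) \frac{1}{15472} = \left(\frac{58946639}{42519939} + 21645\right) \frac{1}{15472} = \frac{920403026294}{42519939} \cdot \frac{1}{15472} = \frac{460201513147}{328934248104} \approx 1.3991$)
$S - E = 411820530 - \frac{460201513147}{328934248104} = \frac{135461875929139261973}{328934248104}$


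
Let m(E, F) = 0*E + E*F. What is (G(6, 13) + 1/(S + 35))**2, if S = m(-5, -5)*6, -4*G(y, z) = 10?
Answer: 851929/136900 ≈ 6.2230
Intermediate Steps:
m(E, F) = E*F (m(E, F) = 0 + E*F = E*F)
G(y, z) = -5/2 (G(y, z) = -1/4*10 = -5/2)
S = 150 (S = -5*(-5)*6 = 25*6 = 150)
(G(6, 13) + 1/(S + 35))**2 = (-5/2 + 1/(150 + 35))**2 = (-5/2 + 1/185)**2 = (-923/370)**2 = 851929/136900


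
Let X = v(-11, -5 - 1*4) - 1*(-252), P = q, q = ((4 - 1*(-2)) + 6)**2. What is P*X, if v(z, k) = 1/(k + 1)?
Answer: 36270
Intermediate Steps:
v(z, k) = 1/(1 + k)
q = 144 (q = ((4 + 2) + 6)**2 = (6 + 6)**2 = 12**2 = 144)
P = 144
X = 2015/8 (X = 1/(1 + (-5 - 1*4)) - 1*(-252) = 1/(1 + (-5 - 4)) + 252 = 1/(1 - 9) + 252 = 1/(-8) + 252 = -1/8 + 252 = 2015/8 ≈ 251.88)
P*X = 144*(2015/8) = 36270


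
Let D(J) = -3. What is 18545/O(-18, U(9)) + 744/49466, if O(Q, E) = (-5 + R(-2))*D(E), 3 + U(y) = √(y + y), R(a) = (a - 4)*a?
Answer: -458665673/519393 ≈ -883.08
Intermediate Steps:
R(a) = a*(-4 + a) (R(a) = (-4 + a)*a = a*(-4 + a))
U(y) = -3 + √2*√y (U(y) = -3 + √(y + y) = -3 + √(2*y) = -3 + √2*√y)
O(Q, E) = -21 (O(Q, E) = (-5 - 2*(-4 - 2))*(-3) = (-5 - 2*(-6))*(-3) = (-5 + 12)*(-3) = 7*(-3) = -21)
18545/O(-18, U(9)) + 744/49466 = 18545/(-21) + 744/49466 = 18545*(-1/21) + 744*(1/49466) = -18545/21 + 372/24733 = -458665673/519393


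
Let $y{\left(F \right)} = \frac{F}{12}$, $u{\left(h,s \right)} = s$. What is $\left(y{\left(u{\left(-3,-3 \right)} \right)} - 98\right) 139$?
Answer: $- \frac{54627}{4} \approx -13657.0$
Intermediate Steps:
$y{\left(F \right)} = \frac{F}{12}$ ($y{\left(F \right)} = F \frac{1}{12} = \frac{F}{12}$)
$\left(y{\left(u{\left(-3,-3 \right)} \right)} - 98\right) 139 = \left(\frac{1}{12} \left(-3\right) - 98\right) 139 = \left(- \frac{1}{4} - 98\right) 139 = \left(- \frac{393}{4}\right) 139 = - \frac{54627}{4}$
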